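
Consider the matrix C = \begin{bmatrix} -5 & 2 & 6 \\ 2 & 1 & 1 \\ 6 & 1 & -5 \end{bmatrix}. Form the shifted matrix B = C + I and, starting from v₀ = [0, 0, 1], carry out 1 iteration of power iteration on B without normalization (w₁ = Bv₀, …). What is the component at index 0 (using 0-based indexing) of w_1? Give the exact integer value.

B = C + I has rows (-4, 2, 6); (2, 2, 1); (6, 1, -4)
w1 = Bv₀ = ((-4)·0 + 2·0 + 6·1; 2·0 + 2·0 + 1·1; 6·0 + 1·0 + (-4)·1) = (6, 1, -4)
Requested component of w1: 6

6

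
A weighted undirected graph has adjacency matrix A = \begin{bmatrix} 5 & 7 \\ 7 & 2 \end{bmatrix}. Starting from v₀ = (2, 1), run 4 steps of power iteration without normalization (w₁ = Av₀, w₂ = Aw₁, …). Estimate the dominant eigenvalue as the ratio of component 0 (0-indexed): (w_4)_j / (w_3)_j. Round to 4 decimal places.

w1 = Av₀ = (5·2 + 7·1; 7·2 + 2·1) = (17, 16)
w2 = Aw1 = (5·17 + 7·16; 7·17 + 2·16) = (197, 151)
w3 = Aw2 = (2042, 1681)
w4 = Aw3 = (21977, 17656)
Ratio at component: 21977 / 2042 = 10.7625

λ ≈ 10.7625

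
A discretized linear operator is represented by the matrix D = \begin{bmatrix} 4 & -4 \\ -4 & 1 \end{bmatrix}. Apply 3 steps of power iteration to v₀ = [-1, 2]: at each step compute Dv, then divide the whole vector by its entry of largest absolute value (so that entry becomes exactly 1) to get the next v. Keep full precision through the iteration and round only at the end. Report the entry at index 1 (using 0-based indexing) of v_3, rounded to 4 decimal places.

-0.6786

Dv0 = (-12.00000, 6.00000); divide by -12.00000 → v1 = (1.00000, -0.50000)
Dv1 = (6.00000, -4.50000); divide by 6.00000 → v2 = (1.00000, -0.75000)
Dv2 = (7.00000, -4.75000); divide by 7.00000 → v3 = (1.00000, -0.67857)
Requested entry of v3: 342/-504 = -0.6786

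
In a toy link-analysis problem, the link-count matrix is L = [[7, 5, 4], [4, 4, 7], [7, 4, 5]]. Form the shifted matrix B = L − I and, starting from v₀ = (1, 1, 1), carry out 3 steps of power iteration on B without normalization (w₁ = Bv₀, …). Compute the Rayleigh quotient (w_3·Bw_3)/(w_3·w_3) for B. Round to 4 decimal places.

B = L − I has rows (6, 5, 4); (4, 3, 7); (7, 4, 4)
w1 = Bv₀ = (6·1 + 5·1 + 4·1; 4·1 + 3·1 + 7·1; 7·1 + 4·1 + 4·1) = (15, 14, 15)
w2 = Bw1 = (6·15 + 5·14 + 4·15; 4·15 + 3·14 + 7·15; 7·15 + 4·14 + 4·15) = (220, 207, 221)
w3 = Bw2 = (3239, 3048, 3252)
Bw3 = (47682, 44864, 47873)
w3·Bw3 = 446870466; w3·w3 = 30356929; μ ≈ 446870466/30356929 = 14.7205

14.7205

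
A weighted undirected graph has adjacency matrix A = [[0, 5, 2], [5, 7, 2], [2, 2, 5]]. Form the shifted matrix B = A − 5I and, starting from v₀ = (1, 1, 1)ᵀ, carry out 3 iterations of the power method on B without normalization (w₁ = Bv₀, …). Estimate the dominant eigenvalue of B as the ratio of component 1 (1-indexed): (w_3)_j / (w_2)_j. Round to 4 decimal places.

μ ≈ 0.2093

B = A − 5I has rows (-5, 5, 2); (5, 2, 2); (2, 2, 0)
w1 = Bv₀ = ((-5)·1 + 5·1 + 2·1; 5·1 + 2·1 + 2·1; 2·1 + 2·1 + 0·1) = (2, 9, 4)
w2 = Bw1 = ((-5)·2 + 5·9 + 2·4; 5·2 + 2·9 + 2·4; 2·2 + 2·9 + 0·4) = (43, 36, 22)
w3 = Bw2 = (9, 331, 158)
Ratio: 9/43 = 0.2093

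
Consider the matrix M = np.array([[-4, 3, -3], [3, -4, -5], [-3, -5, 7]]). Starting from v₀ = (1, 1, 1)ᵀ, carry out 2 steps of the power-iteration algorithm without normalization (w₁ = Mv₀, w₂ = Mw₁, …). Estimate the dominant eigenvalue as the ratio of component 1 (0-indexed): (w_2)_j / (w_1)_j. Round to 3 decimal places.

λ ≈ -2.833

w1 = Mv₀ = (-4, -6, -1)
w2 = Mw1 = (1, 17, 35)
Ratio at component: 17 / -6 = -2.833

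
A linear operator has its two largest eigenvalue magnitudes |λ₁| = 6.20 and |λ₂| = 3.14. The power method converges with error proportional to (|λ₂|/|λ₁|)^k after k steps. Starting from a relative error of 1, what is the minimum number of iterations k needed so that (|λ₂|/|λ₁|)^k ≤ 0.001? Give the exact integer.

|λ₂/λ₁| = 3.14/6.20 = 0.50645
Need k ≥ ln(0.001) / ln(0.50645) = -6.9078 / -0.6803 ≈ 10.154
Smallest integer k satisfying the bound: 11

11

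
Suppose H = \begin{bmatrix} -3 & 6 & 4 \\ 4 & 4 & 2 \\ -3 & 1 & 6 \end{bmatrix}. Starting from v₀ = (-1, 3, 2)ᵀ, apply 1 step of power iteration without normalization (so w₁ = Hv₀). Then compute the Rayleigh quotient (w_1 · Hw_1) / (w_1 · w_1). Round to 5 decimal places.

w1 = Hv₀ = ((-3)·(-1) + 6·3 + 4·2; 4·(-1) + 4·3 + 2·2; (-3)·(-1) + 1·3 + 6·2) = (29, 12, 18)
Hw1 = (57, 200, 33)
w1·Hw1 = 29·57 + 12·200 + 18·33 = 4647; w1·w1 = 29·29 + 12·12 + 18·18 = 1309
λ ≈ 4647/1309 = 3.55004

λ ≈ 3.55004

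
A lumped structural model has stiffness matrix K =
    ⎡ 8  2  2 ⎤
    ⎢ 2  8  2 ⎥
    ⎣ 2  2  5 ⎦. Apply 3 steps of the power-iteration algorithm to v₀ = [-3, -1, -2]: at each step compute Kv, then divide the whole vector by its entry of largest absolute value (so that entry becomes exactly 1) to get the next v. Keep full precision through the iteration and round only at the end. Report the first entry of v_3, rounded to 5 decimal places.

1.00000

Kv0 = (-30.000000, -18.000000, -18.000000); divide by -30.000000 → v1 = (1.000000, 0.600000, 0.600000)
Kv1 = (10.400000, 8.000000, 6.200000); divide by 10.400000 → v2 = (1.000000, 0.769231, 0.596154)
Kv2 = (10.730769, 9.346154, 6.519231); divide by 10.730769 → v3 = (1.000000, 0.870968, 0.607527)
Requested entry of v3: -3348/-3348 = 1.00000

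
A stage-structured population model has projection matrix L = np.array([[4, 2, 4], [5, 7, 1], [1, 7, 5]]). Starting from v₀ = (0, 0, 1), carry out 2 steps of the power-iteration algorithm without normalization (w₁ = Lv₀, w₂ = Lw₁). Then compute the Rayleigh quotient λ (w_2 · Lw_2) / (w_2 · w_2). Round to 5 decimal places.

11.68757

w1 = Lv₀ = (4·0 + 2·0 + 4·1; 5·0 + 7·0 + 1·1; 1·0 + 7·0 + 5·1) = (4, 1, 5)
w2 = Lw1 = (4·4 + 2·1 + 4·5; 5·4 + 7·1 + 1·5; 1·4 + 7·1 + 5·5) = (38, 32, 36)
Lw2 = (360, 450, 442)
w2·Lw2 = 38·360 + 32·450 + 36·442 = 43992; w2·w2 = 38·38 + 32·32 + 36·36 = 3764
λ ≈ 43992/3764 = 11.68757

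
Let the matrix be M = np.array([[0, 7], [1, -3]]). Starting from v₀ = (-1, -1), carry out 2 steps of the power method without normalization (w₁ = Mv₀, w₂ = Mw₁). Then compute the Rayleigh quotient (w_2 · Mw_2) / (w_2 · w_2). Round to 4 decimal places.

w1 = Mv₀ = (0·(-1) + 7·(-1); 1·(-1) + (-3)·(-1)) = (-7, 2)
w2 = Mw1 = (0·(-7) + 7·2; 1·(-7) + (-3)·2) = (14, -13)
Mw2 = (-91, 53)
w2·Mw2 = 14·(-91) + (-13)·53 = -1963; w2·w2 = 14·14 + (-13)·(-13) = 365
λ ≈ -1963/365 = -5.3781

-5.3781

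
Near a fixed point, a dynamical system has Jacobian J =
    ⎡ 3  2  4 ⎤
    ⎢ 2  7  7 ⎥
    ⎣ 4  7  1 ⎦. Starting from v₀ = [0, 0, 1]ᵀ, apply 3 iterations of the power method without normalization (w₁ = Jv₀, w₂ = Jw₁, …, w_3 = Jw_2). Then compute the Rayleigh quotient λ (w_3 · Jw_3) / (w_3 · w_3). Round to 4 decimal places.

λ ≈ 13.0841

w1 = Jv₀ = (3·0 + 2·0 + 4·1; 2·0 + 7·0 + 7·1; 4·0 + 7·0 + 1·1) = (4, 7, 1)
w2 = Jw1 = (3·4 + 2·7 + 4·1; 2·4 + 7·7 + 7·1; 4·4 + 7·7 + 1·1) = (30, 64, 66)
w3 = Jw2 = (482, 970, 634)
Jw3 = (5922, 12192, 9352)
w3·Jw3 = 482·5922 + 970·12192 + 634·9352 = 20609812; w3·w3 = 482·482 + 970·970 + 634·634 = 1575180
λ ≈ 20609812/1575180 = 13.0841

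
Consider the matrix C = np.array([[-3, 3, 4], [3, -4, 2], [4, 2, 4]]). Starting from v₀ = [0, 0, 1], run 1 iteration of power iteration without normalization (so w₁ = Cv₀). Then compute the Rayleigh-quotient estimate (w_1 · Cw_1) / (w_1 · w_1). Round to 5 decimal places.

w1 = Cv₀ = (4, 2, 4)
Cw1 = (10, 12, 36)
w1·Cw1 = 4·10 + 2·12 + 4·36 = 208; w1·w1 = 4·4 + 2·2 + 4·4 = 36
λ ≈ 208/36 = 5.77778

5.77778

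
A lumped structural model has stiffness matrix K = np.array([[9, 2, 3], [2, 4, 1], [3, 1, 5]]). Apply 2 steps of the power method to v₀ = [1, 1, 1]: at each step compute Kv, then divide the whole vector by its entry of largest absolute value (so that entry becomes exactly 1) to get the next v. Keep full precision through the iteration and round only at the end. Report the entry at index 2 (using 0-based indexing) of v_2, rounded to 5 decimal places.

Kv0 = (14.000000, 7.000000, 9.000000); divide by 14.000000 → v1 = (1.000000, 0.500000, 0.642857)
Kv1 = (11.928571, 4.642857, 6.714286); divide by 11.928571 → v2 = (1.000000, 0.389222, 0.562874)
Requested entry of v2: 94/167 = 0.56287

0.56287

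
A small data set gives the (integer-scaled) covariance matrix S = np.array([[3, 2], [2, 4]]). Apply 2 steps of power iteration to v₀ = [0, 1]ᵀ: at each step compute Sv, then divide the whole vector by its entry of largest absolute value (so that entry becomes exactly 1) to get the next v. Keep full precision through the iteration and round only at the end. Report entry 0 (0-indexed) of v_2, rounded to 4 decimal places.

0.7000

Sv0 = (2.00000, 4.00000); divide by 4.00000 → v1 = (0.50000, 1.00000)
Sv1 = (3.50000, 5.00000); divide by 5.00000 → v2 = (0.70000, 1.00000)
Requested entry of v2: 14/20 = 0.7000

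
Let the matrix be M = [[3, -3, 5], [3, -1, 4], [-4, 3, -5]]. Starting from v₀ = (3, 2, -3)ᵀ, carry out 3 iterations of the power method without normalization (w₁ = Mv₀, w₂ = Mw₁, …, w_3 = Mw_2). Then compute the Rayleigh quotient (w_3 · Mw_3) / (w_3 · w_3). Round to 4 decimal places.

w1 = Mv₀ = (3·3 + (-3)·2 + 5·(-3); 3·3 + (-1)·2 + 4·(-3); (-4)·3 + 3·2 + (-5)·(-3)) = (-12, -5, 9)
w2 = Mw1 = (3·(-12) + (-3)·(-5) + 5·9; 3·(-12) + (-1)·(-5) + 4·9; (-4)·(-12) + 3·(-5) + (-5)·9) = (24, 5, -12)
w3 = Mw2 = (-3, 19, -21)
Mw3 = (-171, -112, 174)
w3·Mw3 = (-3)·(-171) + 19·(-112) + (-21)·174 = -5269; w3·w3 = (-3)·(-3) + 19·19 + (-21)·(-21) = 811
λ ≈ -5269/811 = -6.4969

λ ≈ -6.4969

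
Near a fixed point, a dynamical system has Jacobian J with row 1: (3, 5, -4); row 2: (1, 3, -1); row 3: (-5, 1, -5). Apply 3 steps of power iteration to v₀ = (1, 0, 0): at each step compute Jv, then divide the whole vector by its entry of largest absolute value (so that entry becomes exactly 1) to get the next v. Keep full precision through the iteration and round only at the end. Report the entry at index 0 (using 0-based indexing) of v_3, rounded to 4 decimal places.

Jv0 = (3.00000, 1.00000, -5.00000); divide by -5.00000 → v1 = (-0.60000, -0.20000, 1.00000)
Jv1 = (-6.80000, -2.20000, -2.20000); divide by -6.80000 → v2 = (1.00000, 0.32353, 0.32353)
Jv2 = (3.32353, 1.64706, -6.29412); divide by -6.29412 → v3 = (-0.52804, -0.26168, 1.00000)
Requested entry of v3: 113/-214 = -0.5280

-0.5280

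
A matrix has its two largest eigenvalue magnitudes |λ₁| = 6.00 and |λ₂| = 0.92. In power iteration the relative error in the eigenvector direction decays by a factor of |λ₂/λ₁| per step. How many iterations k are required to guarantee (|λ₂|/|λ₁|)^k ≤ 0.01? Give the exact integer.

|λ₂/λ₁| = 0.92/6.00 = 0.15333
Need k ≥ ln(0.01) / ln(0.15333) = -4.6052 / -1.8751 ≈ 2.456
Smallest integer k satisfying the bound: 3

3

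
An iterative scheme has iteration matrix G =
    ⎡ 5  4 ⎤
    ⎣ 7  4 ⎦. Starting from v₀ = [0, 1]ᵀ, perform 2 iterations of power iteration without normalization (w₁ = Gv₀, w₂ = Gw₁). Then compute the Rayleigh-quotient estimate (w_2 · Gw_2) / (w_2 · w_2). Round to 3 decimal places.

w1 = Gv₀ = (5·0 + 4·1; 7·0 + 4·1) = (4, 4)
w2 = Gw1 = (5·4 + 4·4; 7·4 + 4·4) = (36, 44)
Gw2 = (356, 428)
w2·Gw2 = 36·356 + 44·428 = 31648; w2·w2 = 36·36 + 44·44 = 3232
λ ≈ 31648/3232 = 9.792

9.792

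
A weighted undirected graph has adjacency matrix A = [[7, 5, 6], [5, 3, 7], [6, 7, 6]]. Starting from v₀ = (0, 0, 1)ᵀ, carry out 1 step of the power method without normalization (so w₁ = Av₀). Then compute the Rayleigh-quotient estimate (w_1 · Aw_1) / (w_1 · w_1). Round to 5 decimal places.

w1 = Av₀ = (6, 7, 6)
Aw1 = (113, 93, 121)
w1·Aw1 = 6·113 + 7·93 + 6·121 = 2055; w1·w1 = 6·6 + 7·7 + 6·6 = 121
λ ≈ 2055/121 = 16.98347

16.98347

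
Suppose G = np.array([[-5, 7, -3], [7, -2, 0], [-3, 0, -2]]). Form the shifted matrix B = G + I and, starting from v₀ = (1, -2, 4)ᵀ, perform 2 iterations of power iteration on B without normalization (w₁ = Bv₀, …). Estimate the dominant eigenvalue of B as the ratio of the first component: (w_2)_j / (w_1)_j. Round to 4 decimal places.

-6.8000

B = G + I has rows (-4, 7, -3); (7, -1, 0); (-3, 0, -1)
w1 = Bv₀ = ((-4)·1 + 7·(-2) + (-3)·4; 7·1 + (-1)·(-2) + 0·4; (-3)·1 + 0·(-2) + (-1)·4) = (-30, 9, -7)
w2 = Bw1 = ((-4)·(-30) + 7·9 + (-3)·(-7); 7·(-30) + (-1)·9 + 0·(-7); (-3)·(-30) + 0·9 + (-1)·(-7)) = (204, -219, 97)
Ratio: 204/-30 = -6.8000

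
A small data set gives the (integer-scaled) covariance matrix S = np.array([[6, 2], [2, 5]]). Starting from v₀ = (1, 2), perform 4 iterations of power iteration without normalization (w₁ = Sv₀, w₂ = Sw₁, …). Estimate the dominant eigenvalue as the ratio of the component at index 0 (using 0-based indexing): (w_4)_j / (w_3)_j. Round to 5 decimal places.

w1 = Sv₀ = (6·1 + 2·2; 2·1 + 5·2) = (10, 12)
w2 = Sw1 = (6·10 + 2·12; 2·10 + 5·12) = (84, 80)
w3 = Sw2 = (664, 568)
w4 = Sw3 = (5120, 4168)
Ratio at component: 5120 / 664 = 7.71084

7.71084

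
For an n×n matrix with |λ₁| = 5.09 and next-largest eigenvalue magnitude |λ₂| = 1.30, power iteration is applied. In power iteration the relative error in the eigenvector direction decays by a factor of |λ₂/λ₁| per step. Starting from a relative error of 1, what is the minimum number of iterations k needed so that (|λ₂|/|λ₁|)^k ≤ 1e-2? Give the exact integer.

|λ₂/λ₁| = 1.30/5.09 = 0.25540
Need k ≥ ln(1e-2) / ln(0.25540) = -4.6052 / -1.3649 ≈ 3.374
Smallest integer k satisfying the bound: 4

4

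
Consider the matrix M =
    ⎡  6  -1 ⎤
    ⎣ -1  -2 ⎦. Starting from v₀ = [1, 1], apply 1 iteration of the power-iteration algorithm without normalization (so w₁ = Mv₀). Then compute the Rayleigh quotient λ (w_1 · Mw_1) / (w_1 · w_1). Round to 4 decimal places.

λ ≈ 4.7647

w1 = Mv₀ = (5, -3)
Mw1 = (33, 1)
w1·Mw1 = 5·33 + (-3)·1 = 162; w1·w1 = 5·5 + (-3)·(-3) = 34
λ ≈ 162/34 = 4.7647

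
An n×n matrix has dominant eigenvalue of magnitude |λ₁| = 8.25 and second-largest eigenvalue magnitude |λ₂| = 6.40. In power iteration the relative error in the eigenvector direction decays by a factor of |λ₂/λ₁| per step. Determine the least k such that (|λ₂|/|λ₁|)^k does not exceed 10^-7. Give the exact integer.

|λ₂/λ₁| = 6.40/8.25 = 0.77576
Need k ≥ ln(10^-7) / ln(0.77576) = -16.1181 / -0.2539 ≈ 63.478
Smallest integer k satisfying the bound: 64

64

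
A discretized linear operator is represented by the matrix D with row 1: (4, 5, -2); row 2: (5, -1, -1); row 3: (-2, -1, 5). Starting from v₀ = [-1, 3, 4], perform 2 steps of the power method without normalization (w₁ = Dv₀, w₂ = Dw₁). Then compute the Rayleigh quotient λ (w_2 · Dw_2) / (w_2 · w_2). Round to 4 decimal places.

w1 = Dv₀ = (3, -12, 19)
w2 = Dw1 = (-86, 8, 101)
Dw2 = (-506, -539, 669)
w2·Dw2 = (-86)·(-506) + 8·(-539) + 101·669 = 106773; w2·w2 = (-86)·(-86) + 8·8 + 101·101 = 17661
λ ≈ 106773/17661 = 6.0457

λ ≈ 6.0457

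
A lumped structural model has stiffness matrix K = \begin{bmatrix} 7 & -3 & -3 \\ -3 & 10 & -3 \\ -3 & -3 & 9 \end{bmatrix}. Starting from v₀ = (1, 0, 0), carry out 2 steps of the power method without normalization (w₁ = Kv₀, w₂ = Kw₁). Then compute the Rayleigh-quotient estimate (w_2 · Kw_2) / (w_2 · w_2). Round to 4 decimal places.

w1 = Kv₀ = (7·1 + (-3)·0 + (-3)·0; (-3)·1 + 10·0 + (-3)·0; (-3)·1 + (-3)·0 + 9·0) = (7, -3, -3)
w2 = Kw1 = (7·7 + (-3)·(-3) + (-3)·(-3); (-3)·7 + 10·(-3) + (-3)·(-3); (-3)·7 + (-3)·(-3) + 9·(-3)) = (67, -42, -39)
Kw2 = (712, -504, -426)
w2·Kw2 = 67·712 + (-42)·(-504) + (-39)·(-426) = 85486; w2·w2 = 67·67 + (-42)·(-42) + (-39)·(-39) = 7774
λ ≈ 85486/7774 = 10.9964

λ ≈ 10.9964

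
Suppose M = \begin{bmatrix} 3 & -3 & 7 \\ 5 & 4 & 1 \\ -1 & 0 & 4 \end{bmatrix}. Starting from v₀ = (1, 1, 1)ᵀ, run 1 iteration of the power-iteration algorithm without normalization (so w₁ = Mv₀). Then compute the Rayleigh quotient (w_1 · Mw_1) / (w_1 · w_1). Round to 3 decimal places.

λ ≈ 5.563

w1 = Mv₀ = (7, 10, 3)
Mw1 = (12, 78, 5)
w1·Mw1 = 7·12 + 10·78 + 3·5 = 879; w1·w1 = 7·7 + 10·10 + 3·3 = 158
λ ≈ 879/158 = 5.563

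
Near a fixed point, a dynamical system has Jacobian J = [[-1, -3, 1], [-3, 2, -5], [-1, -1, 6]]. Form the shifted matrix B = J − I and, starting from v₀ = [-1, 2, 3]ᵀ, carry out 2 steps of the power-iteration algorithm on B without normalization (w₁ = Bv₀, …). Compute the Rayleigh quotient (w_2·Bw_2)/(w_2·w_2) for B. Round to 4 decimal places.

μ ≈ 6.3793

B = J − I has rows (-2, -3, 1); (-3, 1, -5); (-1, -1, 5)
w1 = Bv₀ = (-1, -10, 14)
w2 = Bw1 = (46, -77, 81)
Bw2 = (220, -620, 436)
w2·Bw2 = 93176; w2·w2 = 14606; μ ≈ 93176/14606 = 6.3793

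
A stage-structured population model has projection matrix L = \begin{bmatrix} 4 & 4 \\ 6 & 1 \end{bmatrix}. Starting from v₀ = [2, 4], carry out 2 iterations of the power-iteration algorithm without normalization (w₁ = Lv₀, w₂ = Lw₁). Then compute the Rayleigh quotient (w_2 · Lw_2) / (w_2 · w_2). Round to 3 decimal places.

w1 = Lv₀ = (24, 16)
w2 = Lw1 = (160, 160)
Lw2 = (1280, 1120)
w2·Lw2 = 160·1280 + 160·1120 = 384000; w2·w2 = 160·160 + 160·160 = 51200
λ ≈ 384000/51200 = 7.500

7.500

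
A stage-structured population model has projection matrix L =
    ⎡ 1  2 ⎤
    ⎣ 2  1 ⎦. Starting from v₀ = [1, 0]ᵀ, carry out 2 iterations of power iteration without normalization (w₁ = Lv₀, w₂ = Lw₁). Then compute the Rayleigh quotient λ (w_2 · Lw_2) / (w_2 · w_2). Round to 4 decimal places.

λ ≈ 2.9512

w1 = Lv₀ = (1·1 + 2·0; 2·1 + 1·0) = (1, 2)
w2 = Lw1 = (1·1 + 2·2; 2·1 + 1·2) = (5, 4)
Lw2 = (13, 14)
w2·Lw2 = 5·13 + 4·14 = 121; w2·w2 = 5·5 + 4·4 = 41
λ ≈ 121/41 = 2.9512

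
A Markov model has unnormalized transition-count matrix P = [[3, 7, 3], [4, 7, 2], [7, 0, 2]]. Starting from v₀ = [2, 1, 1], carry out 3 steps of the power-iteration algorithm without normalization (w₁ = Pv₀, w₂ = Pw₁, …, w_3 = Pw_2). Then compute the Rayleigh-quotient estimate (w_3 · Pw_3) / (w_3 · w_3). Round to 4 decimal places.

w1 = Pv₀ = (3·2 + 7·1 + 3·1; 4·2 + 7·1 + 2·1; 7·2 + 0·1 + 2·1) = (16, 17, 16)
w2 = Pw1 = (3·16 + 7·17 + 3·16; 4·16 + 7·17 + 2·16; 7·16 + 0·17 + 2·16) = (215, 215, 144)
w3 = Pw2 = (2582, 2653, 1793)
Pw3 = (31696, 32485, 21660)
w3·Pw3 = 2582·31696 + 2653·32485 + 1793·21660 = 206858157; w3·w3 = 2582·2582 + 2653·2653 + 1793·1793 = 16919982
λ ≈ 206858157/16919982 = 12.2257

λ ≈ 12.2257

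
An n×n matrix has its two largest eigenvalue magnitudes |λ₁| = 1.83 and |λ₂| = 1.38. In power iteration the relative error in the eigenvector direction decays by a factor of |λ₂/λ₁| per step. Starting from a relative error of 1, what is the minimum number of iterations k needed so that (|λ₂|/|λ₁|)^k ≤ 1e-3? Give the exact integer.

25

|λ₂/λ₁| = 1.38/1.83 = 0.75410
Need k ≥ ln(1e-3) / ln(0.75410) = -6.9078 / -0.2822 ≈ 24.475
Smallest integer k satisfying the bound: 25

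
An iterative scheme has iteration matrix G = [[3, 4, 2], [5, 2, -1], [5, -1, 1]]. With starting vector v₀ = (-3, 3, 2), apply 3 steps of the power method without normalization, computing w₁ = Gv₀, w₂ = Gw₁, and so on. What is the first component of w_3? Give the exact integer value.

11

w1 = Gv₀ = (3·(-3) + 4·3 + 2·2; 5·(-3) + 2·3 + (-1)·2; 5·(-3) + (-1)·3 + 1·2) = (7, -11, -16)
w2 = Gw1 = (3·7 + 4·(-11) + 2·(-16); 5·7 + 2·(-11) + (-1)·(-16); 5·7 + (-1)·(-11) + 1·(-16)) = (-55, 29, 30)
w3 = Gw2 = (11, -247, -274)
The requested component of w3 is 11.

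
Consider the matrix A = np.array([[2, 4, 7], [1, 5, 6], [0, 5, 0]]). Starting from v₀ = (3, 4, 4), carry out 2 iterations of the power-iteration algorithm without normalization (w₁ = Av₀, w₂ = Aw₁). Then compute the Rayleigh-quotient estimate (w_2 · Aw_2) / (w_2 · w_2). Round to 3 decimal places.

w1 = Av₀ = (2·3 + 4·4 + 7·4; 1·3 + 5·4 + 6·4; 0·3 + 5·4 + 0·4) = (50, 47, 20)
w2 = Aw1 = (2·50 + 4·47 + 7·20; 1·50 + 5·47 + 6·20; 0·50 + 5·47 + 0·20) = (428, 405, 235)
Aw2 = (4121, 3863, 2025)
w2·Aw2 = 428·4121 + 405·3863 + 235·2025 = 3804178; w2·w2 = 428·428 + 405·405 + 235·235 = 402434
λ ≈ 3804178/402434 = 9.453

λ ≈ 9.453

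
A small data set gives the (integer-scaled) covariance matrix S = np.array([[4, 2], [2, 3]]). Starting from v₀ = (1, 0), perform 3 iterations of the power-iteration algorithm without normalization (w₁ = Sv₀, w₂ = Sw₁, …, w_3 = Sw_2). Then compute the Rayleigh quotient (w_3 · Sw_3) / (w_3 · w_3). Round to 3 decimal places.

5.561

w1 = Sv₀ = (4·1 + 2·0; 2·1 + 3·0) = (4, 2)
w2 = Sw1 = (4·4 + 2·2; 2·4 + 3·2) = (20, 14)
w3 = Sw2 = (108, 82)
Sw3 = (596, 462)
w3·Sw3 = 108·596 + 82·462 = 102252; w3·w3 = 108·108 + 82·82 = 18388
λ ≈ 102252/18388 = 5.561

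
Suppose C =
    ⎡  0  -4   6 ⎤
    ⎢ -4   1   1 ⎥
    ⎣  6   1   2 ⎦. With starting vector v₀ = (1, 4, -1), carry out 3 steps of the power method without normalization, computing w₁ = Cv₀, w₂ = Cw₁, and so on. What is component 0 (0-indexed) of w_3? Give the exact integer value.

w1 = Cv₀ = (-22, -1, 8)
w2 = Cw1 = (52, 95, -117)
w3 = Cw2 = (-1082, -230, 173)
The requested component of w3 is -1082.

-1082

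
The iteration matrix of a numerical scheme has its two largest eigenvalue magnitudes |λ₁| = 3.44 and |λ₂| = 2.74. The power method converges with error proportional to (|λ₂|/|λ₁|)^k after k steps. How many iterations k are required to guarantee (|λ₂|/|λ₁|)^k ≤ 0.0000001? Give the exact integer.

71

|λ₂/λ₁| = 2.74/3.44 = 0.79651
Need k ≥ ln(0.0000001) / ln(0.79651) = -16.1181 / -0.2275 ≈ 70.845
Smallest integer k satisfying the bound: 71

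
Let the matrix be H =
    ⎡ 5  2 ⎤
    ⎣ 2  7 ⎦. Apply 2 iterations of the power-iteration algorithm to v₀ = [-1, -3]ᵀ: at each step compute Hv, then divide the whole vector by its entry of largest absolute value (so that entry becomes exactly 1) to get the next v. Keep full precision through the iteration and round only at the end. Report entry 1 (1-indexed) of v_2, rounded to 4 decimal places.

0.5519

Hv0 = (-11.00000, -23.00000); divide by -23.00000 → v1 = (0.47826, 1.00000)
Hv1 = (4.39130, 7.95652); divide by 7.95652 → v2 = (0.55191, 1.00000)
Requested entry of v2: -101/-183 = 0.5519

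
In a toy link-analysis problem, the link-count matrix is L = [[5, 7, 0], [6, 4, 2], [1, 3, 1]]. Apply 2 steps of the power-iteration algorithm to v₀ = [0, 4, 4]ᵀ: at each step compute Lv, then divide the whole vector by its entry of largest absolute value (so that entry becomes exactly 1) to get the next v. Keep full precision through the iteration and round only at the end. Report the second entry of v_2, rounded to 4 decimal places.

Lv0 = (28.00000, 24.00000, 16.00000); divide by 28.00000 → v1 = (1.00000, 0.85714, 0.57143)
Lv1 = (11.00000, 10.57143, 4.14286); divide by 11.00000 → v2 = (1.00000, 0.96104, 0.37662)
Requested entry of v2: 296/308 = 0.9610

0.9610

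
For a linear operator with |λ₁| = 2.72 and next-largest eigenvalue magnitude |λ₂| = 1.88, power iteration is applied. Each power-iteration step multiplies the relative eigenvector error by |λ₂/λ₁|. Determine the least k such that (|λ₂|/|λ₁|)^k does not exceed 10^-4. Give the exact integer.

25

|λ₂/λ₁| = 1.88/2.72 = 0.69118
Need k ≥ ln(10^-4) / ln(0.69118) = -9.2103 / -0.3694 ≈ 24.936
Smallest integer k satisfying the bound: 25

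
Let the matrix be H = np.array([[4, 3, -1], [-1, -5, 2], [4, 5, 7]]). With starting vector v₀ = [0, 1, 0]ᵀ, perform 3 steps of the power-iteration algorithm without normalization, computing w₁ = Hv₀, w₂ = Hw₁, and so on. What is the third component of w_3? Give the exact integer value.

w1 = Hv₀ = (3, -5, 5)
w2 = Hw1 = (-8, 32, 22)
w3 = Hw2 = (42, -108, 282)
The requested component of w3 is 282.

282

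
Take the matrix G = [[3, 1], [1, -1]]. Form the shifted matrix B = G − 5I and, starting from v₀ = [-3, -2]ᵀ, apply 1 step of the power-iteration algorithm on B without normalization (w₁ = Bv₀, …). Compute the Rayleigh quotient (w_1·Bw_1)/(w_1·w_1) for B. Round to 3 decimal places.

μ ≈ -4.598

B = G − 5I has rows (-2, 1); (1, -6)
w1 = Bv₀ = ((-2)·(-3) + 1·(-2); 1·(-3) + (-6)·(-2)) = (4, 9)
Bw1 = (1, -50)
w1·Bw1 = -446; w1·w1 = 97; μ ≈ -446/97 = -4.598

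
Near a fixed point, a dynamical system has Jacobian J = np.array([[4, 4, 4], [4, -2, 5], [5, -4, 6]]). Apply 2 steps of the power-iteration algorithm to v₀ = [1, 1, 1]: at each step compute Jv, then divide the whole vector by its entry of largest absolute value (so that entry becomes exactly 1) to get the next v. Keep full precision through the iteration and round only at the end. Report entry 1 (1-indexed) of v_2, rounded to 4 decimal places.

1.0000

Jv0 = (12.00000, 7.00000, 7.00000); divide by 12.00000 → v1 = (1.00000, 0.58333, 0.58333)
Jv1 = (8.66667, 5.75000, 6.16667); divide by 8.66667 → v2 = (1.00000, 0.66346, 0.71154)
Requested entry of v2: 104/104 = 1.0000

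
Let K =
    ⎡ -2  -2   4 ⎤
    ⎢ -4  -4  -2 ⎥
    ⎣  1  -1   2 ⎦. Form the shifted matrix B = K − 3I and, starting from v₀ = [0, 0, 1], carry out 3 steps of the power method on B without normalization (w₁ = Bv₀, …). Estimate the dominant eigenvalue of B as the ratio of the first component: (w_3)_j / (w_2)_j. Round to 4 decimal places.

B = K − 3I has rows (-5, -2, 4); (-4, -7, -2); (1, -1, -1)
w1 = Bv₀ = ((-5)·0 + (-2)·0 + 4·1; (-4)·0 + (-7)·0 + (-2)·1; 1·0 + (-1)·0 + (-1)·1) = (4, -2, -1)
w2 = Bw1 = ((-5)·4 + (-2)·(-2) + 4·(-1); (-4)·4 + (-7)·(-2) + (-2)·(-1); 1·4 + (-1)·(-2) + (-1)·(-1)) = (-20, 0, 7)
w3 = Bw2 = (128, 66, -27)
Ratio: 128/-20 = -6.4000

-6.4000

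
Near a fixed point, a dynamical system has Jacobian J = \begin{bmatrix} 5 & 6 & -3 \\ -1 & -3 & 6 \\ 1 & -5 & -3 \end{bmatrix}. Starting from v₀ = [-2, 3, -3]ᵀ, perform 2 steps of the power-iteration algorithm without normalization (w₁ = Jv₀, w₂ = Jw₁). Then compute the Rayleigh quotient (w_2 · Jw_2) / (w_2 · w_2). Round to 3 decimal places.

w1 = Jv₀ = (17, -25, -8)
w2 = Jw1 = (-41, 10, 166)
Jw2 = (-643, 1007, -589)
w2·Jw2 = (-41)·(-643) + 10·1007 + 166·(-589) = -61341; w2·w2 = (-41)·(-41) + 10·10 + 166·166 = 29337
λ ≈ -61341/29337 = -2.091

λ ≈ -2.091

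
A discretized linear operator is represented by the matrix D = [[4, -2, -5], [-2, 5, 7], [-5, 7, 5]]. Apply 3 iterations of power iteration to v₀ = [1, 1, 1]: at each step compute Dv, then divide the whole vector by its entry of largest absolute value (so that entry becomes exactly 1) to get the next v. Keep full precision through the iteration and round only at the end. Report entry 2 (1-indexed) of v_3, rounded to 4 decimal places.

Dv0 = (-3.00000, 10.00000, 7.00000); divide by 10.00000 → v1 = (-0.30000, 1.00000, 0.70000)
Dv1 = (-6.70000, 10.50000, 12.00000); divide by 12.00000 → v2 = (-0.55833, 0.87500, 1.00000)
Dv2 = (-8.98333, 12.49167, 13.91667); divide by 13.91667 → v3 = (-0.64551, 0.89760, 1.00000)
Requested entry of v3: 1499/1670 = 0.8976

0.8976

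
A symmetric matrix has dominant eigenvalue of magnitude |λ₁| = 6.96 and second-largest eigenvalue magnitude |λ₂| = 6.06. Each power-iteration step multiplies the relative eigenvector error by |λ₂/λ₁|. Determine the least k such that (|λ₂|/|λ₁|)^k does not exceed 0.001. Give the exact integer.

50

|λ₂/λ₁| = 6.06/6.96 = 0.87069
Need k ≥ ln(0.001) / ln(0.87069) = -6.9078 / -0.1385 ≈ 49.886
Smallest integer k satisfying the bound: 50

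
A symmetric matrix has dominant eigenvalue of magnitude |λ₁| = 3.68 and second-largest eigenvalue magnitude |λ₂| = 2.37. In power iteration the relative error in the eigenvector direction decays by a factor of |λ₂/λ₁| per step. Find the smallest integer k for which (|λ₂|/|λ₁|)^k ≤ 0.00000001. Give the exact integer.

42

|λ₂/λ₁| = 2.37/3.68 = 0.64402
Need k ≥ ln(0.00000001) / ln(0.64402) = -18.4207 / -0.4400 ≈ 41.863
Smallest integer k satisfying the bound: 42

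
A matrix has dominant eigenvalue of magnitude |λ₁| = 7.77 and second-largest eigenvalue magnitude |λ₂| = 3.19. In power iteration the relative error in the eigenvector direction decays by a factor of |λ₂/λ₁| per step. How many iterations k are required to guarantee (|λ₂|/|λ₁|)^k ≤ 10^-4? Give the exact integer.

|λ₂/λ₁| = 3.19/7.77 = 0.41055
Need k ≥ ln(10^-4) / ln(0.41055) = -9.2103 / -0.8902 ≈ 10.346
Smallest integer k satisfying the bound: 11

11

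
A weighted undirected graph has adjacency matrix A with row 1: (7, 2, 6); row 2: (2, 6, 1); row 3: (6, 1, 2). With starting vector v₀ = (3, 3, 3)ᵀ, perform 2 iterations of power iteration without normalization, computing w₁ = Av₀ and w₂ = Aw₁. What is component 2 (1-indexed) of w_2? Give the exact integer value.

279

w1 = Av₀ = (45, 27, 27)
w2 = Aw1 = (531, 279, 351)
The requested component of w2 is 279.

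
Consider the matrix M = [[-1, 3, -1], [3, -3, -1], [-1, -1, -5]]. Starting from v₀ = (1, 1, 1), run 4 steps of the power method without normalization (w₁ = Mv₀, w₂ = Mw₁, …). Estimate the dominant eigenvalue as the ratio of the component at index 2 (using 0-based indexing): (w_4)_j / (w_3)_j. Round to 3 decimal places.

w1 = Mv₀ = ((-1)·1 + 3·1 + (-1)·1; 3·1 + (-3)·1 + (-1)·1; (-1)·1 + (-1)·1 + (-5)·1) = (1, -1, -7)
w2 = Mw1 = ((-1)·1 + 3·(-1) + (-1)·(-7); 3·1 + (-3)·(-1) + (-1)·(-7); (-1)·1 + (-1)·(-1) + (-5)·(-7)) = (3, 13, 35)
w3 = Mw2 = (1, -65, -191)
w4 = Mw3 = (-5, 389, 1019)
Ratio at component: 1019 / -191 = -5.335

-5.335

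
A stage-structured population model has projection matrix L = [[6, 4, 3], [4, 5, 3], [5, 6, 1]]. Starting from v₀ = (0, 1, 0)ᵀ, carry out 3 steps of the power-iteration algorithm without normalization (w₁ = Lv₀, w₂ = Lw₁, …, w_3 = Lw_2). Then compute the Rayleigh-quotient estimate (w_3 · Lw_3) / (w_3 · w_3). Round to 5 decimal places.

w1 = Lv₀ = (4, 5, 6)
w2 = Lw1 = (62, 59, 56)
w3 = Lw2 = (776, 711, 720)
Lw3 = (9660, 8819, 8866)
w3·Lw3 = 776·9660 + 711·8819 + 720·8866 = 20149989; w3·w3 = 776·776 + 711·711 + 720·720 = 1626097
λ ≈ 20149989/1626097 = 12.39163

λ ≈ 12.39163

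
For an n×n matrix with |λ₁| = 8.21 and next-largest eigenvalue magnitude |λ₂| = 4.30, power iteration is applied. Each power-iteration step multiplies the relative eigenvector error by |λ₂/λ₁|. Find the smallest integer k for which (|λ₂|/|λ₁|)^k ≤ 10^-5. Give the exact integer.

|λ₂/λ₁| = 4.30/8.21 = 0.52375
Need k ≥ ln(10^-5) / ln(0.52375) = -11.5129 / -0.6467 ≈ 17.802
Smallest integer k satisfying the bound: 18

18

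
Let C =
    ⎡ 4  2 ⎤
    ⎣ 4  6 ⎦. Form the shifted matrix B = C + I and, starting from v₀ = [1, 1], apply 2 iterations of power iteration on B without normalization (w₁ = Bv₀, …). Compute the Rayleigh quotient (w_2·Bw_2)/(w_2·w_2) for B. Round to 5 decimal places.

B = C + I has rows (5, 2); (4, 7)
w1 = Bv₀ = (7, 11)
w2 = Bw1 = (57, 105)
Bw2 = (495, 963)
w2·Bw2 = 129330; w2·w2 = 14274; μ ≈ 129330/14274 = 9.06053

9.06053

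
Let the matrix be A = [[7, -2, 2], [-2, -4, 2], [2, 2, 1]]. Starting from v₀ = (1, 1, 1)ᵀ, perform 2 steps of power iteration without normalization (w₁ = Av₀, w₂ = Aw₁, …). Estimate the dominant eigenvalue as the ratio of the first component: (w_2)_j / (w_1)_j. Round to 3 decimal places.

λ ≈ 9.571

w1 = Av₀ = (7, -4, 5)
w2 = Aw1 = (67, 12, 11)
Ratio at component: 67 / 7 = 9.571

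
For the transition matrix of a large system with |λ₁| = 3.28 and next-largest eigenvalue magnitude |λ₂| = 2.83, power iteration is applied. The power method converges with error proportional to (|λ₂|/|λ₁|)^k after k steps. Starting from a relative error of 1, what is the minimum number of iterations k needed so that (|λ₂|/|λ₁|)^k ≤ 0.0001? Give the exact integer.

63

|λ₂/λ₁| = 2.83/3.28 = 0.86280
Need k ≥ ln(0.0001) / ln(0.86280) = -9.2103 / -0.1476 ≈ 62.415
Smallest integer k satisfying the bound: 63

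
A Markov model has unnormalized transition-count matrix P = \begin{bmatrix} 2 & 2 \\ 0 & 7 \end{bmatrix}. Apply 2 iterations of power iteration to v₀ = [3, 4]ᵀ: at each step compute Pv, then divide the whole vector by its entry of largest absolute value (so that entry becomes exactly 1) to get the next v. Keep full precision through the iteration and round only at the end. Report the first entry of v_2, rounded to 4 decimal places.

Pv0 = (14.00000, 28.00000); divide by 28.00000 → v1 = (0.50000, 1.00000)
Pv1 = (3.00000, 7.00000); divide by 7.00000 → v2 = (0.42857, 1.00000)
Requested entry of v2: 84/196 = 0.4286

0.4286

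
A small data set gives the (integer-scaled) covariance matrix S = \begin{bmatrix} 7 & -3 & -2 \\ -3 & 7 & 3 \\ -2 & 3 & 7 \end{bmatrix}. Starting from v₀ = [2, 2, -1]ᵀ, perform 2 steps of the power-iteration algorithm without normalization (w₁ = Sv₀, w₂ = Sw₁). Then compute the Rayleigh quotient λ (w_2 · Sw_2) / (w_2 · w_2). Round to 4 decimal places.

w1 = Sv₀ = (10, 5, -5)
w2 = Sw1 = (65, -10, -40)
Sw2 = (565, -385, -440)
w2·Sw2 = 65·565 + (-10)·(-385) + (-40)·(-440) = 58175; w2·w2 = 65·65 + (-10)·(-10) + (-40)·(-40) = 5925
λ ≈ 58175/5925 = 9.8186

λ ≈ 9.8186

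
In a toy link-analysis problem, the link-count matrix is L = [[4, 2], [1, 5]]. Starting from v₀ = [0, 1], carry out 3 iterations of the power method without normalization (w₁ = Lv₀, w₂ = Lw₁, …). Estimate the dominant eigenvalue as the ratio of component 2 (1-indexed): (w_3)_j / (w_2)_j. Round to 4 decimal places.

w1 = Lv₀ = (4·0 + 2·1; 1·0 + 5·1) = (2, 5)
w2 = Lw1 = (4·2 + 2·5; 1·2 + 5·5) = (18, 27)
w3 = Lw2 = (126, 153)
Ratio at component: 153 / 27 = 5.6667

5.6667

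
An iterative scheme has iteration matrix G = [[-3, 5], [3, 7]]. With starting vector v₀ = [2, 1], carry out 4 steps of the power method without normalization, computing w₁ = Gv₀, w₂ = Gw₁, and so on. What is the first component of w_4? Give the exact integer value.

w1 = Gv₀ = (-1, 13)
w2 = Gw1 = (68, 88)
w3 = Gw2 = (236, 820)
w4 = Gw3 = (3392, 6448)
The requested component of w4 is 3392.

3392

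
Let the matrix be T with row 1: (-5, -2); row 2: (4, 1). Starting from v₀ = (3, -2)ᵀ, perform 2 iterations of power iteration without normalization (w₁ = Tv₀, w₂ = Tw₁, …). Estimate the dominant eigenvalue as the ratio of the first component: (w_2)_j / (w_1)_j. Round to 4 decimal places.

w1 = Tv₀ = ((-5)·3 + (-2)·(-2); 4·3 + 1·(-2)) = (-11, 10)
w2 = Tw1 = ((-5)·(-11) + (-2)·10; 4·(-11) + 1·10) = (35, -34)
Ratio at component: 35 / -11 = -3.1818

λ ≈ -3.1818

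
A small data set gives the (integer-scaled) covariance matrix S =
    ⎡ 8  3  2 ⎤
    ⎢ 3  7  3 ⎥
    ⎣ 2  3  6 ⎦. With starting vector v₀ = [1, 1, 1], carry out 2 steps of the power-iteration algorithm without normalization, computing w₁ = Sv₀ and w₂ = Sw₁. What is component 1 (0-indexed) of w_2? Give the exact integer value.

163

w1 = Sv₀ = (8·1 + 3·1 + 2·1; 3·1 + 7·1 + 3·1; 2·1 + 3·1 + 6·1) = (13, 13, 11)
w2 = Sw1 = (8·13 + 3·13 + 2·11; 3·13 + 7·13 + 3·11; 2·13 + 3·13 + 6·11) = (165, 163, 131)
The requested component of w2 is 163.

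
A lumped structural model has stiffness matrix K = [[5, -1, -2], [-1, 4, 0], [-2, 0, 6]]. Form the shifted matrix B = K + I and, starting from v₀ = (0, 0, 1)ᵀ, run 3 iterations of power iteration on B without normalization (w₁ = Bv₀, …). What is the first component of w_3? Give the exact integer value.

-264

B = K + I has rows (6, -1, -2); (-1, 5, 0); (-2, 0, 7)
w1 = Bv₀ = (6·0 + (-1)·0 + (-2)·1; (-1)·0 + 5·0 + 0·1; (-2)·0 + 0·0 + 7·1) = (-2, 0, 7)
w2 = Bw1 = (6·(-2) + (-1)·0 + (-2)·7; (-1)·(-2) + 5·0 + 0·7; (-2)·(-2) + 0·0 + 7·7) = (-26, 2, 53)
w3 = Bw2 = (-264, 36, 423)
Requested component of w3: -264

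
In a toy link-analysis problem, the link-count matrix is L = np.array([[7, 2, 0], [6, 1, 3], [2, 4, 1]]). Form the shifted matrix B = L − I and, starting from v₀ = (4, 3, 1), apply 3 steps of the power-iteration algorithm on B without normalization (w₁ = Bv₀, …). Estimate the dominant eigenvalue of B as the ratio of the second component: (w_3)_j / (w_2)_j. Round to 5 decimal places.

7.95000

B = L − I has rows (6, 2, 0); (6, 0, 3); (2, 4, 0)
w1 = Bv₀ = (6·4 + 2·3 + 0·1; 6·4 + 0·3 + 3·1; 2·4 + 4·3 + 0·1) = (30, 27, 20)
w2 = Bw1 = (6·30 + 2·27 + 0·20; 6·30 + 0·27 + 3·20; 2·30 + 4·27 + 0·20) = (234, 240, 168)
w3 = Bw2 = (1884, 1908, 1428)
Ratio: 1908/240 = 7.95000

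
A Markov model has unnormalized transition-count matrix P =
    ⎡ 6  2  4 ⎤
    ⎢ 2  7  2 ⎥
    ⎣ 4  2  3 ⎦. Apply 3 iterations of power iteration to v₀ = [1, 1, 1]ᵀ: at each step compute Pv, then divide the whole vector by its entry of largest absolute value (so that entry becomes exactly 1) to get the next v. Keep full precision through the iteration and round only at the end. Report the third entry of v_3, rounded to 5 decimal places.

0.74609

Pv0 = (12.000000, 11.000000, 9.000000); divide by 12.000000 → v1 = (1.000000, 0.916667, 0.750000)
Pv1 = (10.833333, 9.916667, 8.083333); divide by 10.833333 → v2 = (1.000000, 0.915385, 0.746154)
Pv2 = (10.815385, 9.900000, 8.069231); divide by 10.815385 → v3 = (1.000000, 0.915363, 0.746088)
Requested entry of v3: 1049/1406 = 0.74609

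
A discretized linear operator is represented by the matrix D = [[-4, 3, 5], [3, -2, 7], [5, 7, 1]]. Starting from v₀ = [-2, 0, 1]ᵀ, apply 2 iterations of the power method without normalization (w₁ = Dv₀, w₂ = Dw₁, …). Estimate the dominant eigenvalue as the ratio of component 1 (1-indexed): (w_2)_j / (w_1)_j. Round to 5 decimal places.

w1 = Dv₀ = ((-4)·(-2) + 3·0 + 5·1; 3·(-2) + (-2)·0 + 7·1; 5·(-2) + 7·0 + 1·1) = (13, 1, -9)
w2 = Dw1 = ((-4)·13 + 3·1 + 5·(-9); 3·13 + (-2)·1 + 7·(-9); 5·13 + 7·1 + 1·(-9)) = (-94, -26, 63)
Ratio at component: -94 / 13 = -7.23077

λ ≈ -7.23077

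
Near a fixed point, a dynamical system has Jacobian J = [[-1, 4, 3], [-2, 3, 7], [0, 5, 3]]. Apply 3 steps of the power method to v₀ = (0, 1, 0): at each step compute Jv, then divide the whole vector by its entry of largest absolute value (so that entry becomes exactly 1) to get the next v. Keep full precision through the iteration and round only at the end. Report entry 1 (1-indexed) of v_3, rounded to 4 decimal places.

0.7757

Jv0 = (4.00000, 3.00000, 5.00000); divide by 5.00000 → v1 = (0.80000, 0.60000, 1.00000)
Jv1 = (4.60000, 7.20000, 6.00000); divide by 7.20000 → v2 = (0.63889, 1.00000, 0.83333)
Jv2 = (5.86111, 7.55556, 7.50000); divide by 7.55556 → v3 = (0.77574, 1.00000, 0.99265)
Requested entry of v3: 211/272 = 0.7757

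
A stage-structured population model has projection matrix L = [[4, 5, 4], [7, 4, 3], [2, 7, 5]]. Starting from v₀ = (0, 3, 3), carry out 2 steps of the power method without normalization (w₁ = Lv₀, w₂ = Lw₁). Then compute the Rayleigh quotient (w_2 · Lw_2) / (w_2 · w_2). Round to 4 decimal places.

w1 = Lv₀ = (4·0 + 5·3 + 4·3; 7·0 + 4·3 + 3·3; 2·0 + 7·3 + 5·3) = (27, 21, 36)
w2 = Lw1 = (4·27 + 5·21 + 4·36; 7·27 + 4·21 + 3·36; 2·27 + 7·21 + 5·36) = (357, 381, 381)
Lw2 = (4857, 5166, 5286)
w2·Lw2 = 357·4857 + 381·5166 + 381·5286 = 5716161; w2·w2 = 357·357 + 381·381 + 381·381 = 417771
λ ≈ 5716161/417771 = 13.6825

λ ≈ 13.6825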